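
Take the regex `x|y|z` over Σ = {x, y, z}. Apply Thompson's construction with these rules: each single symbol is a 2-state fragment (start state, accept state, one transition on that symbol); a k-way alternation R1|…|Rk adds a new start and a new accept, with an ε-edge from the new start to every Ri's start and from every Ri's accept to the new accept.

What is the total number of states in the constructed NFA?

8

By structural recursion:
Each of the 3 symbol leaves contributes a 2-state fragment.
  x|y|z : 8 states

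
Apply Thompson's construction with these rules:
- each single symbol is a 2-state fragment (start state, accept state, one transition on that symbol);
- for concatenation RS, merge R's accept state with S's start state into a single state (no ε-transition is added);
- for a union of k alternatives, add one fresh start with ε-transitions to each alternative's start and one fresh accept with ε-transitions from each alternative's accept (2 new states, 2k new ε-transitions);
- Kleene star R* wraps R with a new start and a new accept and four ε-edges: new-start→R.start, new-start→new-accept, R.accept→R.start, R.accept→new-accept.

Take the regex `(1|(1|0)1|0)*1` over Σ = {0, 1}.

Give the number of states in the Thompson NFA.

Per subexpression:
Each of the 6 symbol leaves contributes a 2-state fragment.
  1|0 — 6 states
  (1|0)1 — 7 states
  1|(1|0)1|0 — 13 states
  (1|(1|0)1|0)* — 15 states
  (1|(1|0)1|0)*1 — 16 states

16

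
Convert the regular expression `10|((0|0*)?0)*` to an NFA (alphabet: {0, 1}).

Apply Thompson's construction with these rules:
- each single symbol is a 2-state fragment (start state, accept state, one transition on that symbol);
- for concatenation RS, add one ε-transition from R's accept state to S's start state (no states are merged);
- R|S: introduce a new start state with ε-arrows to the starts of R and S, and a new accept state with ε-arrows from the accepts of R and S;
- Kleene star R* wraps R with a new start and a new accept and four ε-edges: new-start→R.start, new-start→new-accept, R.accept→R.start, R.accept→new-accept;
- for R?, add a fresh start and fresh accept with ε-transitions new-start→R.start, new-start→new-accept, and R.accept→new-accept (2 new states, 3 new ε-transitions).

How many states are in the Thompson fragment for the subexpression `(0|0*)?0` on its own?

Fragment for `(0|0*)?0`:
Each of the 3 symbol leaves contributes a 2-state fragment.
  0* : 4 states
  0|0* : 8 states
  (0|0*)? : 10 states
  (0|0*)?0 : 12 states

12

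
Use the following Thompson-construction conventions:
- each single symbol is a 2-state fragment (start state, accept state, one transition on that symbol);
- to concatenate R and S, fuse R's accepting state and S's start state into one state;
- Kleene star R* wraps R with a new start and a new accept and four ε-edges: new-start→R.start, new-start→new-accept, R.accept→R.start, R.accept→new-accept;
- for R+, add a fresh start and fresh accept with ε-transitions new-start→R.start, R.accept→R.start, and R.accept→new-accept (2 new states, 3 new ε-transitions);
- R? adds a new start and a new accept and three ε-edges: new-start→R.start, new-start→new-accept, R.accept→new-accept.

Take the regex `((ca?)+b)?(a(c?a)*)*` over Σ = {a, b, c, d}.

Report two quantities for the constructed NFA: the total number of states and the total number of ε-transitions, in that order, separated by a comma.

Per subexpression:
Each of the 6 symbol leaves contributes 2 states and 0 ε-transitions.
  a? : 4 states, 3 ε-transitions
  ca? : 5 states, 3 ε-transitions
  (ca?)+ : 7 states, 6 ε-transitions
  (ca?)+b : 8 states, 6 ε-transitions
  ((ca?)+b)? : 10 states, 9 ε-transitions
  c? : 4 states, 3 ε-transitions
  c?a : 5 states, 3 ε-transitions
  (c?a)* : 7 states, 7 ε-transitions
  a(c?a)* : 8 states, 7 ε-transitions
  (a(c?a)*)* : 10 states, 11 ε-transitions
  ((ca?)+b)?(a(c?a)*)* : 19 states, 20 ε-transitions

19, 20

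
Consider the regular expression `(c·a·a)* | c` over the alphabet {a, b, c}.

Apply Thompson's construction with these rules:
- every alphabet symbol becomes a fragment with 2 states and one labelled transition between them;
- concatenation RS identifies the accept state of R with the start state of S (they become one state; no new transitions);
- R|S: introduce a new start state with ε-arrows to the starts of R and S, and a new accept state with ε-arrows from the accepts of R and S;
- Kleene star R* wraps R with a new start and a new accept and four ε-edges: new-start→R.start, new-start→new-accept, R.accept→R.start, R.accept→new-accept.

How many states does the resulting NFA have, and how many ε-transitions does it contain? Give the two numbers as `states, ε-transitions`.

Recursing over subexpressions:
Each of the 4 symbol leaves contributes 2 states and 0 ε-transitions.
  c·a·a = 4 states, 0 ε-transitions
  (c·a·a)* = 6 states, 4 ε-transitions
  (c·a·a)* | c = 10 states, 8 ε-transitions

10, 8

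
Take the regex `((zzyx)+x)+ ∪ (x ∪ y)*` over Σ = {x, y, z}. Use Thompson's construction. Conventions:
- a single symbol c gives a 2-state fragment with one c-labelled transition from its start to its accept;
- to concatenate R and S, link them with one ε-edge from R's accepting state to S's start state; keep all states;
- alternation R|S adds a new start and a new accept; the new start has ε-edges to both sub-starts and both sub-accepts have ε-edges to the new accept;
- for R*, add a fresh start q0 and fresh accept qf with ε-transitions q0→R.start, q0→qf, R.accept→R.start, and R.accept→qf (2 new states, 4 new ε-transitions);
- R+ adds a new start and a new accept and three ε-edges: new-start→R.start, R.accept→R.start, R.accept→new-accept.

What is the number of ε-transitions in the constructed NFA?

22

Building bottom-up:
Each of the 7 symbol leaves contributes 0 ε-transitions.
  zzyx → 3 ε-transitions
  (zzyx)+ → 6 ε-transitions
  (zzyx)+x → 7 ε-transitions
  ((zzyx)+x)+ → 10 ε-transitions
  x ∪ y → 4 ε-transitions
  (x ∪ y)* → 8 ε-transitions
  ((zzyx)+x)+ ∪ (x ∪ y)* → 22 ε-transitions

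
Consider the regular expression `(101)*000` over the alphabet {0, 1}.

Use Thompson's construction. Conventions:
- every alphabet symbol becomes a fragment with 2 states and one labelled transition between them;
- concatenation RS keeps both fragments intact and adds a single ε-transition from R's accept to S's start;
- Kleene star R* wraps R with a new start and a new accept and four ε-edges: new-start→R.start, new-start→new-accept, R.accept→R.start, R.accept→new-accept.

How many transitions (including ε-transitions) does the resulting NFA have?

15

Recursing over subexpressions:
Each of the 6 symbol leaves contributes 1 transition (1 symbol, 0 ε).
  101 : 5 transitions (3 symbol, 2 ε)
  (101)* : 9 transitions (3 symbol, 6 ε)
  (101)*000 : 15 transitions (6 symbol, 9 ε)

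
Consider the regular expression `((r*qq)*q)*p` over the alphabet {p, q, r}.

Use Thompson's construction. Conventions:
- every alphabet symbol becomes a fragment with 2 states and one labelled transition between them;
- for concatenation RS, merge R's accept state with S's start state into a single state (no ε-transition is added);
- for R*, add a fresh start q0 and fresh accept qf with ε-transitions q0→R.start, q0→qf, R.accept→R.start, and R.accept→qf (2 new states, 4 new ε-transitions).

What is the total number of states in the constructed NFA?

12

Per subexpression:
Each of the 5 symbol leaves contributes a 2-state fragment.
  r* — 4 states
  r*qq — 6 states
  (r*qq)* — 8 states
  (r*qq)*q — 9 states
  ((r*qq)*q)* — 11 states
  ((r*qq)*q)*p — 12 states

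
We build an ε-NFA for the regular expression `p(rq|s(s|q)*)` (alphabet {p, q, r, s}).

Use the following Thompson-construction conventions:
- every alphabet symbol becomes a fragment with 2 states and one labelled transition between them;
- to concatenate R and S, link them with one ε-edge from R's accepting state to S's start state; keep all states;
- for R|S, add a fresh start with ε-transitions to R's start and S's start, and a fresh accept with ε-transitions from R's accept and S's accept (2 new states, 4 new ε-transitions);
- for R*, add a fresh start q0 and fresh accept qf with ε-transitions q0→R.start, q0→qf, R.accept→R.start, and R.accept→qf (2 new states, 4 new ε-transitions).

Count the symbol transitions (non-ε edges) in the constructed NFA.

By structural recursion:
Each of the 6 symbol leaves contributes exactly 1 symbol transition.
  rq : 2 symbol transitions
  s|q : 2 symbol transitions
  (s|q)* : 2 symbol transitions
  s(s|q)* : 3 symbol transitions
  rq|s(s|q)* : 5 symbol transitions
  p(rq|s(s|q)*) : 6 symbol transitions

6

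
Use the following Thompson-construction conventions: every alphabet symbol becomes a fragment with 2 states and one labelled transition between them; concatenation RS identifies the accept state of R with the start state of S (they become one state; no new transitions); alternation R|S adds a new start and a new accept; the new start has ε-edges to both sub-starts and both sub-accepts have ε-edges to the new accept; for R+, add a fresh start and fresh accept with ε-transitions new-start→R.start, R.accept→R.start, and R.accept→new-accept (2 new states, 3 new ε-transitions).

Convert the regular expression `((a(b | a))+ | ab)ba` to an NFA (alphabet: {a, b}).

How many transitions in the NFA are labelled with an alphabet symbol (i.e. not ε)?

By structural recursion:
Each of the 7 symbol leaves contributes exactly 1 symbol transition.
  b | a → 2 symbol transitions
  a(b | a) → 3 symbol transitions
  (a(b | a))+ → 3 symbol transitions
  ab → 2 symbol transitions
  (a(b | a))+ | ab → 5 symbol transitions
  ((a(b | a))+ | ab)ba → 7 symbol transitions

7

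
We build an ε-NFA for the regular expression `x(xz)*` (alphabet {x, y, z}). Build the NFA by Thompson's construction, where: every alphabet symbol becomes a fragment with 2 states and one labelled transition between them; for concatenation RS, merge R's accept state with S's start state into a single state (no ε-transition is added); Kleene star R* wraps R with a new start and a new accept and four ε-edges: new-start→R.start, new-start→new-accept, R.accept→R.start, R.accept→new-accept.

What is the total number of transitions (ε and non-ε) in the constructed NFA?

Building bottom-up:
Each of the 3 symbol leaves contributes 1 transition (1 symbol, 0 ε).
  xz → 2 transitions (2 symbol, 0 ε)
  (xz)* → 6 transitions (2 symbol, 4 ε)
  x(xz)* → 7 transitions (3 symbol, 4 ε)

7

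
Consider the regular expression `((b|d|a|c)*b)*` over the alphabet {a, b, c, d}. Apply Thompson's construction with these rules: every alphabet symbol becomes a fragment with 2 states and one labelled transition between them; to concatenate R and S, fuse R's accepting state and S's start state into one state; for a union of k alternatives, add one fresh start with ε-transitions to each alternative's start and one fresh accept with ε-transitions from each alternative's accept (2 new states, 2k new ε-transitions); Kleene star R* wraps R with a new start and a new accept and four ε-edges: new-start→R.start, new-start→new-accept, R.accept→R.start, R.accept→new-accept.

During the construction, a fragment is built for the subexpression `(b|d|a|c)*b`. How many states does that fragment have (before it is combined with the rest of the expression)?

13

Fragment for `(b|d|a|c)*b`:
Each of the 5 symbol leaves contributes a 2-state fragment.
  b|d|a|c : 10 states
  (b|d|a|c)* : 12 states
  (b|d|a|c)*b : 13 states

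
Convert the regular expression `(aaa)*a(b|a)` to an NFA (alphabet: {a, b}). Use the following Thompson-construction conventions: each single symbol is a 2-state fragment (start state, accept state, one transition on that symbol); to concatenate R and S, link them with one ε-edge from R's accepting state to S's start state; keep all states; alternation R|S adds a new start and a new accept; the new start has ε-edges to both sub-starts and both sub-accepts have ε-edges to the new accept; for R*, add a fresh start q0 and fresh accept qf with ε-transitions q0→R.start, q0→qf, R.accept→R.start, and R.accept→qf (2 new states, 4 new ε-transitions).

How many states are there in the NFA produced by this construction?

Recursing over subexpressions:
Each of the 6 symbol leaves contributes a 2-state fragment.
  aaa : 6 states
  (aaa)* : 8 states
  b|a : 6 states
  (aaa)*a(b|a) : 16 states

16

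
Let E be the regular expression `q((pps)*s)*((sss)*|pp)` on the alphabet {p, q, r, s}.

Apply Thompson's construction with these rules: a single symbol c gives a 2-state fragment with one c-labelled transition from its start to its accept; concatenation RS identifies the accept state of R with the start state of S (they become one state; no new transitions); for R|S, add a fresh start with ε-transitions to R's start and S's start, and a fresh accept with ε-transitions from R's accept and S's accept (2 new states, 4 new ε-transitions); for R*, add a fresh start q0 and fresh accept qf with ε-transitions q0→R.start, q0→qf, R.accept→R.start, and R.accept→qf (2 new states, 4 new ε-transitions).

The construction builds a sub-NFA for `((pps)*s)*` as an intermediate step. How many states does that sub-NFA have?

9

Fragment for `((pps)*s)*`:
Each of the 4 symbol leaves contributes a 2-state fragment.
  pps — 4 states
  (pps)* — 6 states
  (pps)*s — 7 states
  ((pps)*s)* — 9 states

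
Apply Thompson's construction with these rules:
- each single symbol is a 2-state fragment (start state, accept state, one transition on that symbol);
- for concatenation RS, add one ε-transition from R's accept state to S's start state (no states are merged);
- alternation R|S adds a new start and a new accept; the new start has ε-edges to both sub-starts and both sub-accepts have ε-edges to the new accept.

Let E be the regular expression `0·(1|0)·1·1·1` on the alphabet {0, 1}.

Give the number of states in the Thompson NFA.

Per subexpression:
Each of the 6 symbol leaves contributes a 2-state fragment.
  1|0 = 6 states
  0·(1|0)·1·1·1 = 14 states

14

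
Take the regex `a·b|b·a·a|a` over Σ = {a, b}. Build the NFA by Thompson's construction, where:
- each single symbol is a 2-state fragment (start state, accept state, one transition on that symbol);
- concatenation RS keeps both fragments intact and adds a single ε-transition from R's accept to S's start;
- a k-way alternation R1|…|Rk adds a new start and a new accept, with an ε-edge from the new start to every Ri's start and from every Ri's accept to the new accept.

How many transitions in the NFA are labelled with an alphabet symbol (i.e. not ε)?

Building bottom-up:
Each of the 6 symbol leaves contributes exactly 1 symbol transition.
  a·b = 2 symbol transitions
  b·a·a = 3 symbol transitions
  a·b|b·a·a|a = 6 symbol transitions

6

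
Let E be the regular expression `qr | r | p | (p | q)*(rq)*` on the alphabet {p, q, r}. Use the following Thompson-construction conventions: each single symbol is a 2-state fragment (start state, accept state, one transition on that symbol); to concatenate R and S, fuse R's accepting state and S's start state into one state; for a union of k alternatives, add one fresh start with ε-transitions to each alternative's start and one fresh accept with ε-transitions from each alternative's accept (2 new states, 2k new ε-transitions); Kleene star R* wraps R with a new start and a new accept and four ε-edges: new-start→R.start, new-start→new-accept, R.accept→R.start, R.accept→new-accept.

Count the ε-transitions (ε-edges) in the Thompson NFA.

20

Recursing over subexpressions:
Each of the 8 symbol leaves contributes 0 ε-transitions.
  qr — 0 ε-transitions
  p | q — 4 ε-transitions
  (p | q)* — 8 ε-transitions
  rq — 0 ε-transitions
  (rq)* — 4 ε-transitions
  (p | q)*(rq)* — 12 ε-transitions
  qr | r | p | (p | q)*(rq)* — 20 ε-transitions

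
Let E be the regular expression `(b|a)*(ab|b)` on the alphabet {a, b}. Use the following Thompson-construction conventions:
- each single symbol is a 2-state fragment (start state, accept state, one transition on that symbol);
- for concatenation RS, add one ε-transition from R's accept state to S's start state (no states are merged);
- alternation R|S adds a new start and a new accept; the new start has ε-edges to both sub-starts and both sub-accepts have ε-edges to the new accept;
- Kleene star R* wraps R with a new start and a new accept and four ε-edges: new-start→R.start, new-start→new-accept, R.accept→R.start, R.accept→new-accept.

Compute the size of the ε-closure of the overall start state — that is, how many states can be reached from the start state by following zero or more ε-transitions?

Let C(F) = |ε-closure(F.start)| within fragment F, and note whether F accepts ε. Symbol fragments have C = 1 and do not accept ε. Then:
  b|a — C = 1 + 1 + 1 = 3 (the new accept is not ε-reachable since no branch accepts ε)
  (b|a)* — C = 1 (new start) + 3 (body) + 1 (new accept) = 5
  ab — same as the first factor's closure: C = 1
  ab|b — new start ε-reaches every alternative's start; none of them accept ε, so the new accept is not reached: C = 1 + 1 + 1 = 3
  (b|a)*(ab|b) — the left operand accepts ε, so the closure extends into the next operand (via the concat ε-link); C = 5 + 3 = 8

8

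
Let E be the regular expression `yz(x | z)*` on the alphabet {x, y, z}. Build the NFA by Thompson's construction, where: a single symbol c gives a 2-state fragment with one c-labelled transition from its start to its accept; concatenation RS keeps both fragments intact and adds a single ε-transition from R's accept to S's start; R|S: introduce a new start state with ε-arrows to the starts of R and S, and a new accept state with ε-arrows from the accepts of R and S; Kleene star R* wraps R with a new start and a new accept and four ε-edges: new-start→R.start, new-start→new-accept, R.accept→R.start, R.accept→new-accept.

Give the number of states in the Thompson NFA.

12

By structural recursion:
Each of the 4 symbol leaves contributes a 2-state fragment.
  x | z : 6 states
  (x | z)* : 8 states
  yz(x | z)* : 12 states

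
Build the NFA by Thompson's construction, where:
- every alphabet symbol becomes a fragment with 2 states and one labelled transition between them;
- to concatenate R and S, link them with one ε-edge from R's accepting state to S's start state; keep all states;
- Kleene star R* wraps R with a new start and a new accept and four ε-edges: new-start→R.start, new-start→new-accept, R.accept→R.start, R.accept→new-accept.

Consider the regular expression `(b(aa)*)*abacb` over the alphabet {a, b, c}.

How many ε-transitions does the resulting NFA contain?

15

Per subexpression:
Each of the 8 symbol leaves contributes 0 ε-transitions.
  aa — 1 ε-transition
  (aa)* — 5 ε-transitions
  b(aa)* — 6 ε-transitions
  (b(aa)*)* — 10 ε-transitions
  (b(aa)*)*abacb — 15 ε-transitions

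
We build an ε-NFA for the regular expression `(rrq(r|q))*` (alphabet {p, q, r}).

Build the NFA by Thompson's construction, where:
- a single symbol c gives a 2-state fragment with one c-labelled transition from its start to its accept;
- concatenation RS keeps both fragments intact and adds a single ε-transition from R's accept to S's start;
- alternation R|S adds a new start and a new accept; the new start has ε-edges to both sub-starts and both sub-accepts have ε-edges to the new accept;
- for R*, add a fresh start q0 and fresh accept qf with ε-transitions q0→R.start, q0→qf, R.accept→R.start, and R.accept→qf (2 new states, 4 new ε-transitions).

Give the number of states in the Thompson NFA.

14

Per subexpression:
Each of the 5 symbol leaves contributes a 2-state fragment.
  r|q = 6 states
  rrq(r|q) = 12 states
  (rrq(r|q))* = 14 states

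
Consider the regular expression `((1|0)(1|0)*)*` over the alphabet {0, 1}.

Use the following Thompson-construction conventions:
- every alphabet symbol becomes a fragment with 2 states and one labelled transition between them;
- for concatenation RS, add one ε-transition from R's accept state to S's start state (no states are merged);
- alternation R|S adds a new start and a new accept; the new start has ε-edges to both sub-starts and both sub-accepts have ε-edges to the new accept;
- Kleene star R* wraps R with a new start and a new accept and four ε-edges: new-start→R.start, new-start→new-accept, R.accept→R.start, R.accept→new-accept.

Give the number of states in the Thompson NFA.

16

Bottom-up over the parse tree:
Each of the 4 symbol leaves contributes a 2-state fragment.
  1|0 : 6 states
  1|0 : 6 states
  (1|0)* : 8 states
  (1|0)(1|0)* : 14 states
  ((1|0)(1|0)*)* : 16 states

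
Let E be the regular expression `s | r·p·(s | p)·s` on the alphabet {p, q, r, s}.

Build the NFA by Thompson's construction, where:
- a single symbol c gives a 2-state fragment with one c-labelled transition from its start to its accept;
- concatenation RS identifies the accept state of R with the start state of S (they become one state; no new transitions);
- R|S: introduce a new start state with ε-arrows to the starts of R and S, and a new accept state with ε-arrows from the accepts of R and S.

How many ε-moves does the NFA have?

8

By structural recursion:
Each of the 6 symbol leaves contributes 0 ε-transitions.
  s | p → 4 ε-transitions
  r·p·(s | p)·s → 4 ε-transitions
  s | r·p·(s | p)·s → 8 ε-transitions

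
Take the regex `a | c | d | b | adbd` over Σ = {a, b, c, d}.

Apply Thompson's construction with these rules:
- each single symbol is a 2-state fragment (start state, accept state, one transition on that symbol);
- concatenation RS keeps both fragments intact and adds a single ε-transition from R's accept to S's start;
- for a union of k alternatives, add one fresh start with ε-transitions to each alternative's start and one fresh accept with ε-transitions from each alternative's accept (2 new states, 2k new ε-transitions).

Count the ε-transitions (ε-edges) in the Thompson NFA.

Building bottom-up:
Each of the 8 symbol leaves contributes 0 ε-transitions.
  adbd → 3 ε-transitions
  a | c | d | b | adbd → 13 ε-transitions

13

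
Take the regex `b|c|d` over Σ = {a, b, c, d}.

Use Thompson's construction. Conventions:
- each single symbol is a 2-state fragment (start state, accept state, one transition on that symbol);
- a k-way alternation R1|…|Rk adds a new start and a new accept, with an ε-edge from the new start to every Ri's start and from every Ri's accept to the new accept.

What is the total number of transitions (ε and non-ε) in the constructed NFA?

9

Building bottom-up:
Each of the 3 symbol leaves contributes 1 transition (1 symbol, 0 ε).
  b|c|d : 9 transitions (3 symbol, 6 ε)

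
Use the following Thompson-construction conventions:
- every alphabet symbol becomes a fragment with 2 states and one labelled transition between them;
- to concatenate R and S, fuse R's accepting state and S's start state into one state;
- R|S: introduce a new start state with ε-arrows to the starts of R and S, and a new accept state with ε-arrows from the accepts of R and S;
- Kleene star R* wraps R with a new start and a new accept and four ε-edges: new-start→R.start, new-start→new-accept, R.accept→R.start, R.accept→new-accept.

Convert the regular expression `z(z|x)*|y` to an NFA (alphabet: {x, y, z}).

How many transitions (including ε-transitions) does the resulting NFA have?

16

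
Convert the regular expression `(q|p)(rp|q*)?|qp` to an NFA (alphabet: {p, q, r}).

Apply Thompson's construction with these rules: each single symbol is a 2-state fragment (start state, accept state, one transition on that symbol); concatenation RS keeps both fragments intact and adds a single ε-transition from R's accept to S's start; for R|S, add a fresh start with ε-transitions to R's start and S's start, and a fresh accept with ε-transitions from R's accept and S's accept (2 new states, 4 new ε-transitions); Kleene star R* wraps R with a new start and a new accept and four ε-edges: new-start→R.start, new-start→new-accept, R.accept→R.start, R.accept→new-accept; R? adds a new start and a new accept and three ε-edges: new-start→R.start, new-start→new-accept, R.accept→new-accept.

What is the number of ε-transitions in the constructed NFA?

22

By structural recursion:
Each of the 7 symbol leaves contributes 0 ε-transitions.
  q|p → 4 ε-transitions
  rp → 1 ε-transition
  q* → 4 ε-transitions
  rp|q* → 9 ε-transitions
  (rp|q*)? → 12 ε-transitions
  (q|p)(rp|q*)? → 17 ε-transitions
  qp → 1 ε-transition
  (q|p)(rp|q*)?|qp → 22 ε-transitions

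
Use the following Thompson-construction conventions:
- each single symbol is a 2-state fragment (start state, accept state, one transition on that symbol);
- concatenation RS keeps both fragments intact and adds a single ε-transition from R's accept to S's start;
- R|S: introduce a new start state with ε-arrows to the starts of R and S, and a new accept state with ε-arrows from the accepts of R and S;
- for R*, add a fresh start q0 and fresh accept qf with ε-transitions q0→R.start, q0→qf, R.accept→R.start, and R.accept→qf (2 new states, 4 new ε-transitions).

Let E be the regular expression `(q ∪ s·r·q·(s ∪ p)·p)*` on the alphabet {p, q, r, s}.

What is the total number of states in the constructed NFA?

20

Bottom-up over the parse tree:
Each of the 7 symbol leaves contributes a 2-state fragment.
  s ∪ p : 6 states
  s·r·q·(s ∪ p)·p : 14 states
  q ∪ s·r·q·(s ∪ p)·p : 18 states
  (q ∪ s·r·q·(s ∪ p)·p)* : 20 states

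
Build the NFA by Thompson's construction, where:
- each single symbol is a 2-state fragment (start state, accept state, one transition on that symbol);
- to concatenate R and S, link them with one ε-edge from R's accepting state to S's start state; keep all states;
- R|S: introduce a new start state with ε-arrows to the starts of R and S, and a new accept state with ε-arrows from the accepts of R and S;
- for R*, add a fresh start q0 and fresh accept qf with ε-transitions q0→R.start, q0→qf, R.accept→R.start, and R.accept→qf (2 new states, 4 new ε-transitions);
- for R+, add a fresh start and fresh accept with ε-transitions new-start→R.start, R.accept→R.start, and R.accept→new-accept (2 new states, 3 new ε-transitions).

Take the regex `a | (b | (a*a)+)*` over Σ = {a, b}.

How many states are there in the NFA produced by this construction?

18

By structural recursion:
Each of the 4 symbol leaves contributes a 2-state fragment.
  a* — 4 states
  a*a — 6 states
  (a*a)+ — 8 states
  b | (a*a)+ — 12 states
  (b | (a*a)+)* — 14 states
  a | (b | (a*a)+)* — 18 states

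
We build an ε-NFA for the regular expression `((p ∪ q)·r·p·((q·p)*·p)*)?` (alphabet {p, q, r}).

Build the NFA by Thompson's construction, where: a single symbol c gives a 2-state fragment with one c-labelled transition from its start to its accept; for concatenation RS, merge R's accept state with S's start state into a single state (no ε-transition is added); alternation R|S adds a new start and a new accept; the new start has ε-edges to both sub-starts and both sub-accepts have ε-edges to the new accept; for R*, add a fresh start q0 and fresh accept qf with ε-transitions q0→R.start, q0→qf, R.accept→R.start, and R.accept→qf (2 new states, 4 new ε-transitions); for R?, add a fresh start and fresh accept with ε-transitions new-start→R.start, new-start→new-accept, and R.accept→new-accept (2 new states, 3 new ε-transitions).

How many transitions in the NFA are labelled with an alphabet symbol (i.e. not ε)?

7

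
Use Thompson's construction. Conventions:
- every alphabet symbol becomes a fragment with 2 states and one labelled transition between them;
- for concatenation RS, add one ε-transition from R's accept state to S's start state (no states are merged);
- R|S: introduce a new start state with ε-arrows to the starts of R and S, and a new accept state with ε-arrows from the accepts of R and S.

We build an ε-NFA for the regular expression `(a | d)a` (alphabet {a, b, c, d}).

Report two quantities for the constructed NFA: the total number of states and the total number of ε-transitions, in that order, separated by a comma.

Building bottom-up:
Each of the 3 symbol leaves contributes 2 states and 0 ε-transitions.
  a | d → 6 states, 4 ε-transitions
  (a | d)a → 8 states, 5 ε-transitions

8, 5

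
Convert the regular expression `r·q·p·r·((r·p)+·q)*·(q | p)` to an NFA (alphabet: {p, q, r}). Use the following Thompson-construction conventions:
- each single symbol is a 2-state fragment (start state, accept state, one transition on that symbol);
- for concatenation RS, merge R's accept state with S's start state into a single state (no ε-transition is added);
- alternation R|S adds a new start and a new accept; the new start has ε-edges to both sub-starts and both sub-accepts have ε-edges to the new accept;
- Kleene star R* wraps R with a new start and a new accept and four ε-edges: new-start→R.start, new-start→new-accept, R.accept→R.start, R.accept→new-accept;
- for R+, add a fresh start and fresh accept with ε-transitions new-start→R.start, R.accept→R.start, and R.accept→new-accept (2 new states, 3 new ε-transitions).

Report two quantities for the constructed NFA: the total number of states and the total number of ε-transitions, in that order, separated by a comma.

17, 11

Bottom-up over the parse tree:
Each of the 9 symbol leaves contributes 2 states and 0 ε-transitions.
  r·p — 3 states, 0 ε-transitions
  (r·p)+ — 5 states, 3 ε-transitions
  (r·p)+·q — 6 states, 3 ε-transitions
  ((r·p)+·q)* — 8 states, 7 ε-transitions
  q | p — 6 states, 4 ε-transitions
  r·q·p·r·((r·p)+·q)*·(q | p) — 17 states, 11 ε-transitions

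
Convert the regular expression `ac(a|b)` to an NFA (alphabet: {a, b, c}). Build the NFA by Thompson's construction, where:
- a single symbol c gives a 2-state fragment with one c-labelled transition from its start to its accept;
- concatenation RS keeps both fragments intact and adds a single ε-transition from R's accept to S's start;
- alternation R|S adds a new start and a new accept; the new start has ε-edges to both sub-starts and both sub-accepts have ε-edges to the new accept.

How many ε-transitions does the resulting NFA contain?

6

Per subexpression:
Each of the 4 symbol leaves contributes 0 ε-transitions.
  a|b = 4 ε-transitions
  ac(a|b) = 6 ε-transitions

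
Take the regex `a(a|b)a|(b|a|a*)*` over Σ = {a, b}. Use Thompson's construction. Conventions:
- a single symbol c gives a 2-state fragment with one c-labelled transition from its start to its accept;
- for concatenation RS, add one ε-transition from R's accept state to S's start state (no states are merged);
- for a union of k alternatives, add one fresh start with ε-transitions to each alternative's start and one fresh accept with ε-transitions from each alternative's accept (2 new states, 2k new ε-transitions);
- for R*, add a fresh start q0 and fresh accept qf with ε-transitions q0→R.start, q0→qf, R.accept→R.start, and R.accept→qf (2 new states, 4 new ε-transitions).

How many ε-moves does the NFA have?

Recursing over subexpressions:
Each of the 7 symbol leaves contributes 0 ε-transitions.
  a|b : 4 ε-transitions
  a(a|b)a : 6 ε-transitions
  a* : 4 ε-transitions
  b|a|a* : 10 ε-transitions
  (b|a|a*)* : 14 ε-transitions
  a(a|b)a|(b|a|a*)* : 24 ε-transitions

24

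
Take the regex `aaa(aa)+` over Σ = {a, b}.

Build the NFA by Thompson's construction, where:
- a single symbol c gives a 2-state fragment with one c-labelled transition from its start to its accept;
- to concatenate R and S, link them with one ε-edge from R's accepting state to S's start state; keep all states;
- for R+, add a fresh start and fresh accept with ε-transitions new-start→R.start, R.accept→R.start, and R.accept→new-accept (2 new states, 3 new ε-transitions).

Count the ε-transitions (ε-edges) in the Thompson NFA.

Recursing over subexpressions:
Each of the 5 symbol leaves contributes 0 ε-transitions.
  aa = 1 ε-transition
  (aa)+ = 4 ε-transitions
  aaa(aa)+ = 7 ε-transitions

7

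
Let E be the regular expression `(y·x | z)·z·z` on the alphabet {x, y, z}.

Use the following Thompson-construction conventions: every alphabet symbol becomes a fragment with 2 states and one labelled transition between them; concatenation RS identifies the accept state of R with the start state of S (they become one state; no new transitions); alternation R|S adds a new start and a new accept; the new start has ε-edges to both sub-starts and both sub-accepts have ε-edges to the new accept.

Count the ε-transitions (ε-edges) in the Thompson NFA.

By structural recursion:
Each of the 5 symbol leaves contributes 0 ε-transitions.
  y·x → 0 ε-transitions
  y·x | z → 4 ε-transitions
  (y·x | z)·z·z → 4 ε-transitions

4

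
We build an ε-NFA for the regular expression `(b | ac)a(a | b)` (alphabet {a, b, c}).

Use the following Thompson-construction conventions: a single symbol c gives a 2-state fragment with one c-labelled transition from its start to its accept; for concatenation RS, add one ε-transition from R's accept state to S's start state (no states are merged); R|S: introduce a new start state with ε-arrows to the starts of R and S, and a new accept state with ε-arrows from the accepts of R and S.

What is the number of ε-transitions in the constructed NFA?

Per subexpression:
Each of the 6 symbol leaves contributes 0 ε-transitions.
  ac : 1 ε-transition
  b | ac : 5 ε-transitions
  a | b : 4 ε-transitions
  (b | ac)a(a | b) : 11 ε-transitions

11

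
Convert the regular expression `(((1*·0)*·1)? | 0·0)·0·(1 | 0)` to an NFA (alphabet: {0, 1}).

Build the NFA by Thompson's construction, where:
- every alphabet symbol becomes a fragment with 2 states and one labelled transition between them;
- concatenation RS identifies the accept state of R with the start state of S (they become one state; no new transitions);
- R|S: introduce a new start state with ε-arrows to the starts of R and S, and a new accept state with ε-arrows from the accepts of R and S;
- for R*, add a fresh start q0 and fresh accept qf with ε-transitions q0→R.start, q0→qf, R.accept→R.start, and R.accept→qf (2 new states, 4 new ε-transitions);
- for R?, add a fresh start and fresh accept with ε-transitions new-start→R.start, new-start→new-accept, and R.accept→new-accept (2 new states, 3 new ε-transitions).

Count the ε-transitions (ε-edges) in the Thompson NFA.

Recursing over subexpressions:
Each of the 8 symbol leaves contributes 0 ε-transitions.
  1* = 4 ε-transitions
  1*·0 = 4 ε-transitions
  (1*·0)* = 8 ε-transitions
  (1*·0)*·1 = 8 ε-transitions
  ((1*·0)*·1)? = 11 ε-transitions
  0·0 = 0 ε-transitions
  ((1*·0)*·1)? | 0·0 = 15 ε-transitions
  1 | 0 = 4 ε-transitions
  (((1*·0)*·1)? | 0·0)·0·(1 | 0) = 19 ε-transitions

19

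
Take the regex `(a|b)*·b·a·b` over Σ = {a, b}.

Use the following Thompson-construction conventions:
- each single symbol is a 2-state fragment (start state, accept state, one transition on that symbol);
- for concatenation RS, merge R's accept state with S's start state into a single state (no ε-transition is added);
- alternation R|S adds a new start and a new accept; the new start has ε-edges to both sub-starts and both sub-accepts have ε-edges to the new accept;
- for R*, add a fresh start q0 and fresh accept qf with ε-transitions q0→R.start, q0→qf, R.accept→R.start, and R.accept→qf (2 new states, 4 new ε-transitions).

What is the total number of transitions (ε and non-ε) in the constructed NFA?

Bottom-up over the parse tree:
Each of the 5 symbol leaves contributes 1 transition (1 symbol, 0 ε).
  a|b → 6 transitions (2 symbol, 4 ε)
  (a|b)* → 10 transitions (2 symbol, 8 ε)
  (a|b)*·b·a·b → 13 transitions (5 symbol, 8 ε)

13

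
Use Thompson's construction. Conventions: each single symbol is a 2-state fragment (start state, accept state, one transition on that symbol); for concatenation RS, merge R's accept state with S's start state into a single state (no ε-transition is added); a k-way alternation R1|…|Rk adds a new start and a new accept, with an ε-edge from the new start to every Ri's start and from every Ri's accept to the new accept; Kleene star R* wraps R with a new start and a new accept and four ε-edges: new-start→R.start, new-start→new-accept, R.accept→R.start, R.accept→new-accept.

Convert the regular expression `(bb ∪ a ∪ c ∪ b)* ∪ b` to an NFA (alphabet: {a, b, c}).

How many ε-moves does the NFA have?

Building bottom-up:
Each of the 6 symbol leaves contributes 0 ε-transitions.
  bb → 0 ε-transitions
  bb ∪ a ∪ c ∪ b → 8 ε-transitions
  (bb ∪ a ∪ c ∪ b)* → 12 ε-transitions
  (bb ∪ a ∪ c ∪ b)* ∪ b → 16 ε-transitions

16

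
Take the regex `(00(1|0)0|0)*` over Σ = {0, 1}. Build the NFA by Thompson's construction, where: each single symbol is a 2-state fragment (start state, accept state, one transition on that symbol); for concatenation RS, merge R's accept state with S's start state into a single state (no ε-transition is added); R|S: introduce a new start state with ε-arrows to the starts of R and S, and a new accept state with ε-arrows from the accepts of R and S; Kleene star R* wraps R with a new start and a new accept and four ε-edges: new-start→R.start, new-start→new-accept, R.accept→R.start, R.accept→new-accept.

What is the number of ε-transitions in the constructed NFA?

Bottom-up over the parse tree:
Each of the 6 symbol leaves contributes 0 ε-transitions.
  1|0 : 4 ε-transitions
  00(1|0)0 : 4 ε-transitions
  00(1|0)0|0 : 8 ε-transitions
  (00(1|0)0|0)* : 12 ε-transitions

12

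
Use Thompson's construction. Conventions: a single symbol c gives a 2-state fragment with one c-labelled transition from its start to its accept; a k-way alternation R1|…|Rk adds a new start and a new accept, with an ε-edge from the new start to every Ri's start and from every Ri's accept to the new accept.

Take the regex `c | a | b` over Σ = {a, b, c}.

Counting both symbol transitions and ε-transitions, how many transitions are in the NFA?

9

Per subexpression:
Each of the 3 symbol leaves contributes 1 transition (1 symbol, 0 ε).
  c | a | b : 9 transitions (3 symbol, 6 ε)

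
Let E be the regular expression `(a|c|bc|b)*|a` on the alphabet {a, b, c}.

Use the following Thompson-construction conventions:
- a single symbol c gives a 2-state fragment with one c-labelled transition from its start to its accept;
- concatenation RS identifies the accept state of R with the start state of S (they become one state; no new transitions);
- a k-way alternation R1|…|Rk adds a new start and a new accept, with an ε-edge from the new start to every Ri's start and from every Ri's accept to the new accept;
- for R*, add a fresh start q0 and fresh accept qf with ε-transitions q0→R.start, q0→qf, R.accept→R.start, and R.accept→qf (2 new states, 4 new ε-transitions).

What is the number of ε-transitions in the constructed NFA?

16

Building bottom-up:
Each of the 6 symbol leaves contributes 0 ε-transitions.
  bc — 0 ε-transitions
  a|c|bc|b — 8 ε-transitions
  (a|c|bc|b)* — 12 ε-transitions
  (a|c|bc|b)*|a — 16 ε-transitions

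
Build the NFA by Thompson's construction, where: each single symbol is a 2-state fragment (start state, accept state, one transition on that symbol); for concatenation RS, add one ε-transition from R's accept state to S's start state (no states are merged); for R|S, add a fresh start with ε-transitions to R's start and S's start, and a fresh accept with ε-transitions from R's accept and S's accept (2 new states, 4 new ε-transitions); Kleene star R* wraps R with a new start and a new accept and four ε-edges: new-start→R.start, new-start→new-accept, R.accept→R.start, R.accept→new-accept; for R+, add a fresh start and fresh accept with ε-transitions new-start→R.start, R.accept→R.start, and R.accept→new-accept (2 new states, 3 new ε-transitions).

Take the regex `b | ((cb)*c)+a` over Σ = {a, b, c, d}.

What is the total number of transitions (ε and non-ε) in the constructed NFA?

19

By structural recursion:
Each of the 5 symbol leaves contributes 1 transition (1 symbol, 0 ε).
  cb → 3 transitions (2 symbol, 1 ε)
  (cb)* → 7 transitions (2 symbol, 5 ε)
  (cb)*c → 9 transitions (3 symbol, 6 ε)
  ((cb)*c)+ → 12 transitions (3 symbol, 9 ε)
  ((cb)*c)+a → 14 transitions (4 symbol, 10 ε)
  b | ((cb)*c)+a → 19 transitions (5 symbol, 14 ε)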